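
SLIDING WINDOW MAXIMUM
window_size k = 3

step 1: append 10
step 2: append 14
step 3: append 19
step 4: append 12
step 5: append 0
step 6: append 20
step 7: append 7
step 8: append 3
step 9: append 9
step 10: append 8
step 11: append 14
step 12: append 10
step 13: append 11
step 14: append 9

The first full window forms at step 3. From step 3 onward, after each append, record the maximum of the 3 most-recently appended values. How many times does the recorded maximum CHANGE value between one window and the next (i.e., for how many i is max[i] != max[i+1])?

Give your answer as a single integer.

Answer: 4

Derivation:
step 1: append 10 -> window=[10] (not full yet)
step 2: append 14 -> window=[10, 14] (not full yet)
step 3: append 19 -> window=[10, 14, 19] -> max=19
step 4: append 12 -> window=[14, 19, 12] -> max=19
step 5: append 0 -> window=[19, 12, 0] -> max=19
step 6: append 20 -> window=[12, 0, 20] -> max=20
step 7: append 7 -> window=[0, 20, 7] -> max=20
step 8: append 3 -> window=[20, 7, 3] -> max=20
step 9: append 9 -> window=[7, 3, 9] -> max=9
step 10: append 8 -> window=[3, 9, 8] -> max=9
step 11: append 14 -> window=[9, 8, 14] -> max=14
step 12: append 10 -> window=[8, 14, 10] -> max=14
step 13: append 11 -> window=[14, 10, 11] -> max=14
step 14: append 9 -> window=[10, 11, 9] -> max=11
Recorded maximums: 19 19 19 20 20 20 9 9 14 14 14 11
Changes between consecutive maximums: 4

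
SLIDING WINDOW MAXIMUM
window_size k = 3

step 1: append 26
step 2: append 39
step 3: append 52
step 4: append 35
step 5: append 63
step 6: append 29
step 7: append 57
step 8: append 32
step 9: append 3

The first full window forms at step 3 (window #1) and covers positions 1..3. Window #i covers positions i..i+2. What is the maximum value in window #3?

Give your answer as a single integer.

Answer: 63

Derivation:
step 1: append 26 -> window=[26] (not full yet)
step 2: append 39 -> window=[26, 39] (not full yet)
step 3: append 52 -> window=[26, 39, 52] -> max=52
step 4: append 35 -> window=[39, 52, 35] -> max=52
step 5: append 63 -> window=[52, 35, 63] -> max=63
Window #3 max = 63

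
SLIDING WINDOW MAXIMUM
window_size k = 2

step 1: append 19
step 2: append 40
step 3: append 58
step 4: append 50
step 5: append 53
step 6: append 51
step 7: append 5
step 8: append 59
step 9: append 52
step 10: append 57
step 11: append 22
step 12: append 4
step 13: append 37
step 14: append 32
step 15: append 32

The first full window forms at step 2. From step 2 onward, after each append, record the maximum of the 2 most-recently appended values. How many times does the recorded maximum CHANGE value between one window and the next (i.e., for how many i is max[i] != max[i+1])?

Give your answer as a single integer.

Answer: 8

Derivation:
step 1: append 19 -> window=[19] (not full yet)
step 2: append 40 -> window=[19, 40] -> max=40
step 3: append 58 -> window=[40, 58] -> max=58
step 4: append 50 -> window=[58, 50] -> max=58
step 5: append 53 -> window=[50, 53] -> max=53
step 6: append 51 -> window=[53, 51] -> max=53
step 7: append 5 -> window=[51, 5] -> max=51
step 8: append 59 -> window=[5, 59] -> max=59
step 9: append 52 -> window=[59, 52] -> max=59
step 10: append 57 -> window=[52, 57] -> max=57
step 11: append 22 -> window=[57, 22] -> max=57
step 12: append 4 -> window=[22, 4] -> max=22
step 13: append 37 -> window=[4, 37] -> max=37
step 14: append 32 -> window=[37, 32] -> max=37
step 15: append 32 -> window=[32, 32] -> max=32
Recorded maximums: 40 58 58 53 53 51 59 59 57 57 22 37 37 32
Changes between consecutive maximums: 8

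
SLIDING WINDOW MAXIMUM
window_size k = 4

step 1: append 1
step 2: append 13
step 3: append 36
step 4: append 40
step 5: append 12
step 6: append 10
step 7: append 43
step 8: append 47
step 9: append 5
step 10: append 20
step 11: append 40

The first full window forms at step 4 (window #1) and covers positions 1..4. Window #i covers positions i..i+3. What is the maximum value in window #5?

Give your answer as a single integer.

Answer: 47

Derivation:
step 1: append 1 -> window=[1] (not full yet)
step 2: append 13 -> window=[1, 13] (not full yet)
step 3: append 36 -> window=[1, 13, 36] (not full yet)
step 4: append 40 -> window=[1, 13, 36, 40] -> max=40
step 5: append 12 -> window=[13, 36, 40, 12] -> max=40
step 6: append 10 -> window=[36, 40, 12, 10] -> max=40
step 7: append 43 -> window=[40, 12, 10, 43] -> max=43
step 8: append 47 -> window=[12, 10, 43, 47] -> max=47
Window #5 max = 47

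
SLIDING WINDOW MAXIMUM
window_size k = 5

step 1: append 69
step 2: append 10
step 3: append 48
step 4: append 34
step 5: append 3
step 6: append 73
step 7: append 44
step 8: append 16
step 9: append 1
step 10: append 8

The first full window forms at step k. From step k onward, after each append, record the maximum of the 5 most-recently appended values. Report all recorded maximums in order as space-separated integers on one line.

Answer: 69 73 73 73 73 73

Derivation:
step 1: append 69 -> window=[69] (not full yet)
step 2: append 10 -> window=[69, 10] (not full yet)
step 3: append 48 -> window=[69, 10, 48] (not full yet)
step 4: append 34 -> window=[69, 10, 48, 34] (not full yet)
step 5: append 3 -> window=[69, 10, 48, 34, 3] -> max=69
step 6: append 73 -> window=[10, 48, 34, 3, 73] -> max=73
step 7: append 44 -> window=[48, 34, 3, 73, 44] -> max=73
step 8: append 16 -> window=[34, 3, 73, 44, 16] -> max=73
step 9: append 1 -> window=[3, 73, 44, 16, 1] -> max=73
step 10: append 8 -> window=[73, 44, 16, 1, 8] -> max=73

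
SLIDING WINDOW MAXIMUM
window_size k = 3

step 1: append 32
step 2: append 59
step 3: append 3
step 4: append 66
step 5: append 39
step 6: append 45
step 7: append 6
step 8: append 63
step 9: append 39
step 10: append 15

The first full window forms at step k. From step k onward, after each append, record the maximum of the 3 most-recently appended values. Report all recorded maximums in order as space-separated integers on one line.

Answer: 59 66 66 66 45 63 63 63

Derivation:
step 1: append 32 -> window=[32] (not full yet)
step 2: append 59 -> window=[32, 59] (not full yet)
step 3: append 3 -> window=[32, 59, 3] -> max=59
step 4: append 66 -> window=[59, 3, 66] -> max=66
step 5: append 39 -> window=[3, 66, 39] -> max=66
step 6: append 45 -> window=[66, 39, 45] -> max=66
step 7: append 6 -> window=[39, 45, 6] -> max=45
step 8: append 63 -> window=[45, 6, 63] -> max=63
step 9: append 39 -> window=[6, 63, 39] -> max=63
step 10: append 15 -> window=[63, 39, 15] -> max=63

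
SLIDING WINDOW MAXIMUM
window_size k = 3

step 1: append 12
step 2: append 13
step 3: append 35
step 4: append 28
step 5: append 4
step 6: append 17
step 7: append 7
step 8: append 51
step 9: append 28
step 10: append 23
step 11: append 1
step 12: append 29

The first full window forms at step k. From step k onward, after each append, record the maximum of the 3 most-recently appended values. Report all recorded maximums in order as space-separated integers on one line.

step 1: append 12 -> window=[12] (not full yet)
step 2: append 13 -> window=[12, 13] (not full yet)
step 3: append 35 -> window=[12, 13, 35] -> max=35
step 4: append 28 -> window=[13, 35, 28] -> max=35
step 5: append 4 -> window=[35, 28, 4] -> max=35
step 6: append 17 -> window=[28, 4, 17] -> max=28
step 7: append 7 -> window=[4, 17, 7] -> max=17
step 8: append 51 -> window=[17, 7, 51] -> max=51
step 9: append 28 -> window=[7, 51, 28] -> max=51
step 10: append 23 -> window=[51, 28, 23] -> max=51
step 11: append 1 -> window=[28, 23, 1] -> max=28
step 12: append 29 -> window=[23, 1, 29] -> max=29

Answer: 35 35 35 28 17 51 51 51 28 29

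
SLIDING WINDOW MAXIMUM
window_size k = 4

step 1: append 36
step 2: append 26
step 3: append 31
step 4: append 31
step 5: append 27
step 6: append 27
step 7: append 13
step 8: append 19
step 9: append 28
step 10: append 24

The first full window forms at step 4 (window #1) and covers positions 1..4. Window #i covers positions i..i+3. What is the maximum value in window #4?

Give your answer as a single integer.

Answer: 31

Derivation:
step 1: append 36 -> window=[36] (not full yet)
step 2: append 26 -> window=[36, 26] (not full yet)
step 3: append 31 -> window=[36, 26, 31] (not full yet)
step 4: append 31 -> window=[36, 26, 31, 31] -> max=36
step 5: append 27 -> window=[26, 31, 31, 27] -> max=31
step 6: append 27 -> window=[31, 31, 27, 27] -> max=31
step 7: append 13 -> window=[31, 27, 27, 13] -> max=31
Window #4 max = 31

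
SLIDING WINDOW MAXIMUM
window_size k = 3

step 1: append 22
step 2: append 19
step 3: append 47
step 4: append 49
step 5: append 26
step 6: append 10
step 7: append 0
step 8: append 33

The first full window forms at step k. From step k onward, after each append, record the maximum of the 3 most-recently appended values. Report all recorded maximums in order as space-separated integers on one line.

step 1: append 22 -> window=[22] (not full yet)
step 2: append 19 -> window=[22, 19] (not full yet)
step 3: append 47 -> window=[22, 19, 47] -> max=47
step 4: append 49 -> window=[19, 47, 49] -> max=49
step 5: append 26 -> window=[47, 49, 26] -> max=49
step 6: append 10 -> window=[49, 26, 10] -> max=49
step 7: append 0 -> window=[26, 10, 0] -> max=26
step 8: append 33 -> window=[10, 0, 33] -> max=33

Answer: 47 49 49 49 26 33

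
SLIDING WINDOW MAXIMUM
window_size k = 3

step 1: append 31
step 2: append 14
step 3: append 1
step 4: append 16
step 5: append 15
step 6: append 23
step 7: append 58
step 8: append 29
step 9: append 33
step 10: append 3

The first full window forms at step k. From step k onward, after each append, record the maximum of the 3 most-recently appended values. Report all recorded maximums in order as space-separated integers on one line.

step 1: append 31 -> window=[31] (not full yet)
step 2: append 14 -> window=[31, 14] (not full yet)
step 3: append 1 -> window=[31, 14, 1] -> max=31
step 4: append 16 -> window=[14, 1, 16] -> max=16
step 5: append 15 -> window=[1, 16, 15] -> max=16
step 6: append 23 -> window=[16, 15, 23] -> max=23
step 7: append 58 -> window=[15, 23, 58] -> max=58
step 8: append 29 -> window=[23, 58, 29] -> max=58
step 9: append 33 -> window=[58, 29, 33] -> max=58
step 10: append 3 -> window=[29, 33, 3] -> max=33

Answer: 31 16 16 23 58 58 58 33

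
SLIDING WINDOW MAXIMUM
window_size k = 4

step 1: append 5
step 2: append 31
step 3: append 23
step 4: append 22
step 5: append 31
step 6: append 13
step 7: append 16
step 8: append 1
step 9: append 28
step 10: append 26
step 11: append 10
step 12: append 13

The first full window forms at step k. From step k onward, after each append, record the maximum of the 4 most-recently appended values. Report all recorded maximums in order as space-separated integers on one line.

step 1: append 5 -> window=[5] (not full yet)
step 2: append 31 -> window=[5, 31] (not full yet)
step 3: append 23 -> window=[5, 31, 23] (not full yet)
step 4: append 22 -> window=[5, 31, 23, 22] -> max=31
step 5: append 31 -> window=[31, 23, 22, 31] -> max=31
step 6: append 13 -> window=[23, 22, 31, 13] -> max=31
step 7: append 16 -> window=[22, 31, 13, 16] -> max=31
step 8: append 1 -> window=[31, 13, 16, 1] -> max=31
step 9: append 28 -> window=[13, 16, 1, 28] -> max=28
step 10: append 26 -> window=[16, 1, 28, 26] -> max=28
step 11: append 10 -> window=[1, 28, 26, 10] -> max=28
step 12: append 13 -> window=[28, 26, 10, 13] -> max=28

Answer: 31 31 31 31 31 28 28 28 28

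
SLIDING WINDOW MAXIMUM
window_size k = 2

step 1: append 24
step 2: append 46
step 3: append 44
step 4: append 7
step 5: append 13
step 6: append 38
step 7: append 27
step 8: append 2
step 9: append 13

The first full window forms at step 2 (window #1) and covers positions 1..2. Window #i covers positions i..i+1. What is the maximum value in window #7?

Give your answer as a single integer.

Answer: 27

Derivation:
step 1: append 24 -> window=[24] (not full yet)
step 2: append 46 -> window=[24, 46] -> max=46
step 3: append 44 -> window=[46, 44] -> max=46
step 4: append 7 -> window=[44, 7] -> max=44
step 5: append 13 -> window=[7, 13] -> max=13
step 6: append 38 -> window=[13, 38] -> max=38
step 7: append 27 -> window=[38, 27] -> max=38
step 8: append 2 -> window=[27, 2] -> max=27
Window #7 max = 27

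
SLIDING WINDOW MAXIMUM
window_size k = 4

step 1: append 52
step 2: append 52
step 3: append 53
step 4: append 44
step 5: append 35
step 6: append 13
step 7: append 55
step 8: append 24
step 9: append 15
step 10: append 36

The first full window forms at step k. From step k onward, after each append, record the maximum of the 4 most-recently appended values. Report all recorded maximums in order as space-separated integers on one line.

step 1: append 52 -> window=[52] (not full yet)
step 2: append 52 -> window=[52, 52] (not full yet)
step 3: append 53 -> window=[52, 52, 53] (not full yet)
step 4: append 44 -> window=[52, 52, 53, 44] -> max=53
step 5: append 35 -> window=[52, 53, 44, 35] -> max=53
step 6: append 13 -> window=[53, 44, 35, 13] -> max=53
step 7: append 55 -> window=[44, 35, 13, 55] -> max=55
step 8: append 24 -> window=[35, 13, 55, 24] -> max=55
step 9: append 15 -> window=[13, 55, 24, 15] -> max=55
step 10: append 36 -> window=[55, 24, 15, 36] -> max=55

Answer: 53 53 53 55 55 55 55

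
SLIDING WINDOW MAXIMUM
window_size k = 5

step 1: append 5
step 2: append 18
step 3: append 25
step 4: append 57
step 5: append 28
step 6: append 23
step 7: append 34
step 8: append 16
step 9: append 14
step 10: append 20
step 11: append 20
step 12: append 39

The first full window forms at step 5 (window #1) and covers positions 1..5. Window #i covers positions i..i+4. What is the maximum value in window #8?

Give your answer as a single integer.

Answer: 39

Derivation:
step 1: append 5 -> window=[5] (not full yet)
step 2: append 18 -> window=[5, 18] (not full yet)
step 3: append 25 -> window=[5, 18, 25] (not full yet)
step 4: append 57 -> window=[5, 18, 25, 57] (not full yet)
step 5: append 28 -> window=[5, 18, 25, 57, 28] -> max=57
step 6: append 23 -> window=[18, 25, 57, 28, 23] -> max=57
step 7: append 34 -> window=[25, 57, 28, 23, 34] -> max=57
step 8: append 16 -> window=[57, 28, 23, 34, 16] -> max=57
step 9: append 14 -> window=[28, 23, 34, 16, 14] -> max=34
step 10: append 20 -> window=[23, 34, 16, 14, 20] -> max=34
step 11: append 20 -> window=[34, 16, 14, 20, 20] -> max=34
step 12: append 39 -> window=[16, 14, 20, 20, 39] -> max=39
Window #8 max = 39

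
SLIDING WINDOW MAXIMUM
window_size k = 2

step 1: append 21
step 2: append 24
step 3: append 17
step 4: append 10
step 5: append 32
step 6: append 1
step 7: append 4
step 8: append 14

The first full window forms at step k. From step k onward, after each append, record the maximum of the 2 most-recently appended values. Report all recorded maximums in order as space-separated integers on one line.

step 1: append 21 -> window=[21] (not full yet)
step 2: append 24 -> window=[21, 24] -> max=24
step 3: append 17 -> window=[24, 17] -> max=24
step 4: append 10 -> window=[17, 10] -> max=17
step 5: append 32 -> window=[10, 32] -> max=32
step 6: append 1 -> window=[32, 1] -> max=32
step 7: append 4 -> window=[1, 4] -> max=4
step 8: append 14 -> window=[4, 14] -> max=14

Answer: 24 24 17 32 32 4 14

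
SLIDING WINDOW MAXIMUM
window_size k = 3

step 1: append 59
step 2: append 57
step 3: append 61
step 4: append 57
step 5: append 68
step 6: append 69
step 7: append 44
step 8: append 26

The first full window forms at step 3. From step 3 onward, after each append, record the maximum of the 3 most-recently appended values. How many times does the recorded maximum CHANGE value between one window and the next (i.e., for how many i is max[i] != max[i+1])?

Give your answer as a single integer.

step 1: append 59 -> window=[59] (not full yet)
step 2: append 57 -> window=[59, 57] (not full yet)
step 3: append 61 -> window=[59, 57, 61] -> max=61
step 4: append 57 -> window=[57, 61, 57] -> max=61
step 5: append 68 -> window=[61, 57, 68] -> max=68
step 6: append 69 -> window=[57, 68, 69] -> max=69
step 7: append 44 -> window=[68, 69, 44] -> max=69
step 8: append 26 -> window=[69, 44, 26] -> max=69
Recorded maximums: 61 61 68 69 69 69
Changes between consecutive maximums: 2

Answer: 2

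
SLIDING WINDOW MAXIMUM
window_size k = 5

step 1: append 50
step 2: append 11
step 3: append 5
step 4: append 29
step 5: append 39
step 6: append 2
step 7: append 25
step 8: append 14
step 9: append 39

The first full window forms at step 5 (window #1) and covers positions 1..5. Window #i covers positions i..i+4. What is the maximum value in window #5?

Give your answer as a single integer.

step 1: append 50 -> window=[50] (not full yet)
step 2: append 11 -> window=[50, 11] (not full yet)
step 3: append 5 -> window=[50, 11, 5] (not full yet)
step 4: append 29 -> window=[50, 11, 5, 29] (not full yet)
step 5: append 39 -> window=[50, 11, 5, 29, 39] -> max=50
step 6: append 2 -> window=[11, 5, 29, 39, 2] -> max=39
step 7: append 25 -> window=[5, 29, 39, 2, 25] -> max=39
step 8: append 14 -> window=[29, 39, 2, 25, 14] -> max=39
step 9: append 39 -> window=[39, 2, 25, 14, 39] -> max=39
Window #5 max = 39

Answer: 39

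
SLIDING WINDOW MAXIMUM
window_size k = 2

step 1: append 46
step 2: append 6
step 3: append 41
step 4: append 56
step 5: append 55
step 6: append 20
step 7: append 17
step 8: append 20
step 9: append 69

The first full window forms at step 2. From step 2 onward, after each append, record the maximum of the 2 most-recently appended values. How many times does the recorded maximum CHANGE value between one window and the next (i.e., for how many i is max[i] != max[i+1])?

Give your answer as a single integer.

Answer: 5

Derivation:
step 1: append 46 -> window=[46] (not full yet)
step 2: append 6 -> window=[46, 6] -> max=46
step 3: append 41 -> window=[6, 41] -> max=41
step 4: append 56 -> window=[41, 56] -> max=56
step 5: append 55 -> window=[56, 55] -> max=56
step 6: append 20 -> window=[55, 20] -> max=55
step 7: append 17 -> window=[20, 17] -> max=20
step 8: append 20 -> window=[17, 20] -> max=20
step 9: append 69 -> window=[20, 69] -> max=69
Recorded maximums: 46 41 56 56 55 20 20 69
Changes between consecutive maximums: 5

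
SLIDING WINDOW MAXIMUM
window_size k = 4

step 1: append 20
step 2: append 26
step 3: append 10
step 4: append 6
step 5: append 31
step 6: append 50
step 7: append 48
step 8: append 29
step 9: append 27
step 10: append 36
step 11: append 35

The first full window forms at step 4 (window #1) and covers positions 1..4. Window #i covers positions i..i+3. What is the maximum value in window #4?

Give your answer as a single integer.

Answer: 50

Derivation:
step 1: append 20 -> window=[20] (not full yet)
step 2: append 26 -> window=[20, 26] (not full yet)
step 3: append 10 -> window=[20, 26, 10] (not full yet)
step 4: append 6 -> window=[20, 26, 10, 6] -> max=26
step 5: append 31 -> window=[26, 10, 6, 31] -> max=31
step 6: append 50 -> window=[10, 6, 31, 50] -> max=50
step 7: append 48 -> window=[6, 31, 50, 48] -> max=50
Window #4 max = 50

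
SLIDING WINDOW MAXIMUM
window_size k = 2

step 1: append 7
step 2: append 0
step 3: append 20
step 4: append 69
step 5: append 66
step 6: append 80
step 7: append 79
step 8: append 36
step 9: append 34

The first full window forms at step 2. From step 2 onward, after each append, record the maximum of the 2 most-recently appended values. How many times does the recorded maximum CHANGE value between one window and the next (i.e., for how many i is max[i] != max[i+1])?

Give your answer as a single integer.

Answer: 5

Derivation:
step 1: append 7 -> window=[7] (not full yet)
step 2: append 0 -> window=[7, 0] -> max=7
step 3: append 20 -> window=[0, 20] -> max=20
step 4: append 69 -> window=[20, 69] -> max=69
step 5: append 66 -> window=[69, 66] -> max=69
step 6: append 80 -> window=[66, 80] -> max=80
step 7: append 79 -> window=[80, 79] -> max=80
step 8: append 36 -> window=[79, 36] -> max=79
step 9: append 34 -> window=[36, 34] -> max=36
Recorded maximums: 7 20 69 69 80 80 79 36
Changes between consecutive maximums: 5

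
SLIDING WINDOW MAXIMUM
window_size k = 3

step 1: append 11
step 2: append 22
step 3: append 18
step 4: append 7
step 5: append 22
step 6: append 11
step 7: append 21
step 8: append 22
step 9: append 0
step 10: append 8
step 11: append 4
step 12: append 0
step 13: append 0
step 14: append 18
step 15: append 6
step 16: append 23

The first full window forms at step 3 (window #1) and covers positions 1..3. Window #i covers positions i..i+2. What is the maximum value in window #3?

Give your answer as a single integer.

Answer: 22

Derivation:
step 1: append 11 -> window=[11] (not full yet)
step 2: append 22 -> window=[11, 22] (not full yet)
step 3: append 18 -> window=[11, 22, 18] -> max=22
step 4: append 7 -> window=[22, 18, 7] -> max=22
step 5: append 22 -> window=[18, 7, 22] -> max=22
Window #3 max = 22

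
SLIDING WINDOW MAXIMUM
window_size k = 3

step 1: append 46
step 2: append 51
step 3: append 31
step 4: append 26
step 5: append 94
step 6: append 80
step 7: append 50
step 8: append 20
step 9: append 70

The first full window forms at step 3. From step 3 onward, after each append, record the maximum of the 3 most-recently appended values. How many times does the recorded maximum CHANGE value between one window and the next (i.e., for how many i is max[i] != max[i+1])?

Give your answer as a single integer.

step 1: append 46 -> window=[46] (not full yet)
step 2: append 51 -> window=[46, 51] (not full yet)
step 3: append 31 -> window=[46, 51, 31] -> max=51
step 4: append 26 -> window=[51, 31, 26] -> max=51
step 5: append 94 -> window=[31, 26, 94] -> max=94
step 6: append 80 -> window=[26, 94, 80] -> max=94
step 7: append 50 -> window=[94, 80, 50] -> max=94
step 8: append 20 -> window=[80, 50, 20] -> max=80
step 9: append 70 -> window=[50, 20, 70] -> max=70
Recorded maximums: 51 51 94 94 94 80 70
Changes between consecutive maximums: 3

Answer: 3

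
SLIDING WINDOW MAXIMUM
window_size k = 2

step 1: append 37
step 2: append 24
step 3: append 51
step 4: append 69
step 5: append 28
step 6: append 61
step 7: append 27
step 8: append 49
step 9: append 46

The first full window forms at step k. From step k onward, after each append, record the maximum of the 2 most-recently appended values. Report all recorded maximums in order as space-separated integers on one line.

step 1: append 37 -> window=[37] (not full yet)
step 2: append 24 -> window=[37, 24] -> max=37
step 3: append 51 -> window=[24, 51] -> max=51
step 4: append 69 -> window=[51, 69] -> max=69
step 5: append 28 -> window=[69, 28] -> max=69
step 6: append 61 -> window=[28, 61] -> max=61
step 7: append 27 -> window=[61, 27] -> max=61
step 8: append 49 -> window=[27, 49] -> max=49
step 9: append 46 -> window=[49, 46] -> max=49

Answer: 37 51 69 69 61 61 49 49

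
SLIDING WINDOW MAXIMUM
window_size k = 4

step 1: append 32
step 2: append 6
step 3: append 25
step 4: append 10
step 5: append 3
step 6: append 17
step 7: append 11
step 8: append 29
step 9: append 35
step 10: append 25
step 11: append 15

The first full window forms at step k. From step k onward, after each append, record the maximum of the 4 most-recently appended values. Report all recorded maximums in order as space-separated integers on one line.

Answer: 32 25 25 17 29 35 35 35

Derivation:
step 1: append 32 -> window=[32] (not full yet)
step 2: append 6 -> window=[32, 6] (not full yet)
step 3: append 25 -> window=[32, 6, 25] (not full yet)
step 4: append 10 -> window=[32, 6, 25, 10] -> max=32
step 5: append 3 -> window=[6, 25, 10, 3] -> max=25
step 6: append 17 -> window=[25, 10, 3, 17] -> max=25
step 7: append 11 -> window=[10, 3, 17, 11] -> max=17
step 8: append 29 -> window=[3, 17, 11, 29] -> max=29
step 9: append 35 -> window=[17, 11, 29, 35] -> max=35
step 10: append 25 -> window=[11, 29, 35, 25] -> max=35
step 11: append 15 -> window=[29, 35, 25, 15] -> max=35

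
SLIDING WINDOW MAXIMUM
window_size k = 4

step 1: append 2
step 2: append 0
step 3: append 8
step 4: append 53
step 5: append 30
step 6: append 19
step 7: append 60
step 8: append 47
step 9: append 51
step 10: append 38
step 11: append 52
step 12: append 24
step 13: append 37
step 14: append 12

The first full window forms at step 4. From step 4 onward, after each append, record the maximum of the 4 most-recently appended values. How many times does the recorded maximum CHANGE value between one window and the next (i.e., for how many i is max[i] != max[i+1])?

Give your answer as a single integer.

Answer: 2

Derivation:
step 1: append 2 -> window=[2] (not full yet)
step 2: append 0 -> window=[2, 0] (not full yet)
step 3: append 8 -> window=[2, 0, 8] (not full yet)
step 4: append 53 -> window=[2, 0, 8, 53] -> max=53
step 5: append 30 -> window=[0, 8, 53, 30] -> max=53
step 6: append 19 -> window=[8, 53, 30, 19] -> max=53
step 7: append 60 -> window=[53, 30, 19, 60] -> max=60
step 8: append 47 -> window=[30, 19, 60, 47] -> max=60
step 9: append 51 -> window=[19, 60, 47, 51] -> max=60
step 10: append 38 -> window=[60, 47, 51, 38] -> max=60
step 11: append 52 -> window=[47, 51, 38, 52] -> max=52
step 12: append 24 -> window=[51, 38, 52, 24] -> max=52
step 13: append 37 -> window=[38, 52, 24, 37] -> max=52
step 14: append 12 -> window=[52, 24, 37, 12] -> max=52
Recorded maximums: 53 53 53 60 60 60 60 52 52 52 52
Changes between consecutive maximums: 2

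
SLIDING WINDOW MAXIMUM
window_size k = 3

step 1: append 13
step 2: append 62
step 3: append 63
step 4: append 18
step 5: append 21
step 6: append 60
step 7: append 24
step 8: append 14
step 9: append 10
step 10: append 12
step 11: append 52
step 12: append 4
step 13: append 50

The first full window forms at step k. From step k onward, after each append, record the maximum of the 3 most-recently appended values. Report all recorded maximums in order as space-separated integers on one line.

step 1: append 13 -> window=[13] (not full yet)
step 2: append 62 -> window=[13, 62] (not full yet)
step 3: append 63 -> window=[13, 62, 63] -> max=63
step 4: append 18 -> window=[62, 63, 18] -> max=63
step 5: append 21 -> window=[63, 18, 21] -> max=63
step 6: append 60 -> window=[18, 21, 60] -> max=60
step 7: append 24 -> window=[21, 60, 24] -> max=60
step 8: append 14 -> window=[60, 24, 14] -> max=60
step 9: append 10 -> window=[24, 14, 10] -> max=24
step 10: append 12 -> window=[14, 10, 12] -> max=14
step 11: append 52 -> window=[10, 12, 52] -> max=52
step 12: append 4 -> window=[12, 52, 4] -> max=52
step 13: append 50 -> window=[52, 4, 50] -> max=52

Answer: 63 63 63 60 60 60 24 14 52 52 52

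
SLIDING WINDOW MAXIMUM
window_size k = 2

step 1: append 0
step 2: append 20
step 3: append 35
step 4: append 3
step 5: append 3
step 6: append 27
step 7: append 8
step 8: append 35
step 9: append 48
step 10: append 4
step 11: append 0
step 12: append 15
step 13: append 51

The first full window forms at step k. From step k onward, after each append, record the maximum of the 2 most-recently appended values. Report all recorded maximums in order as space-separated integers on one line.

step 1: append 0 -> window=[0] (not full yet)
step 2: append 20 -> window=[0, 20] -> max=20
step 3: append 35 -> window=[20, 35] -> max=35
step 4: append 3 -> window=[35, 3] -> max=35
step 5: append 3 -> window=[3, 3] -> max=3
step 6: append 27 -> window=[3, 27] -> max=27
step 7: append 8 -> window=[27, 8] -> max=27
step 8: append 35 -> window=[8, 35] -> max=35
step 9: append 48 -> window=[35, 48] -> max=48
step 10: append 4 -> window=[48, 4] -> max=48
step 11: append 0 -> window=[4, 0] -> max=4
step 12: append 15 -> window=[0, 15] -> max=15
step 13: append 51 -> window=[15, 51] -> max=51

Answer: 20 35 35 3 27 27 35 48 48 4 15 51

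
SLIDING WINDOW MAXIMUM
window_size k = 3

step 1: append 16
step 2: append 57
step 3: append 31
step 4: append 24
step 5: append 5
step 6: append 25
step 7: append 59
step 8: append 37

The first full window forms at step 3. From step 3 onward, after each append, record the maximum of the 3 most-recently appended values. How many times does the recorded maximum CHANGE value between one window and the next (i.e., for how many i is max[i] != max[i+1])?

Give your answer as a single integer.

Answer: 3

Derivation:
step 1: append 16 -> window=[16] (not full yet)
step 2: append 57 -> window=[16, 57] (not full yet)
step 3: append 31 -> window=[16, 57, 31] -> max=57
step 4: append 24 -> window=[57, 31, 24] -> max=57
step 5: append 5 -> window=[31, 24, 5] -> max=31
step 6: append 25 -> window=[24, 5, 25] -> max=25
step 7: append 59 -> window=[5, 25, 59] -> max=59
step 8: append 37 -> window=[25, 59, 37] -> max=59
Recorded maximums: 57 57 31 25 59 59
Changes between consecutive maximums: 3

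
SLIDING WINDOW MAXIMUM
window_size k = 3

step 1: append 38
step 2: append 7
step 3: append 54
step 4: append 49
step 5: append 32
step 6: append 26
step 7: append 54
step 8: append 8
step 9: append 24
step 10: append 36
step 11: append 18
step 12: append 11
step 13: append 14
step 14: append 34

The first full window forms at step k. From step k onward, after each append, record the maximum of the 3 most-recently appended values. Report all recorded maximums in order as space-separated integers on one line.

step 1: append 38 -> window=[38] (not full yet)
step 2: append 7 -> window=[38, 7] (not full yet)
step 3: append 54 -> window=[38, 7, 54] -> max=54
step 4: append 49 -> window=[7, 54, 49] -> max=54
step 5: append 32 -> window=[54, 49, 32] -> max=54
step 6: append 26 -> window=[49, 32, 26] -> max=49
step 7: append 54 -> window=[32, 26, 54] -> max=54
step 8: append 8 -> window=[26, 54, 8] -> max=54
step 9: append 24 -> window=[54, 8, 24] -> max=54
step 10: append 36 -> window=[8, 24, 36] -> max=36
step 11: append 18 -> window=[24, 36, 18] -> max=36
step 12: append 11 -> window=[36, 18, 11] -> max=36
step 13: append 14 -> window=[18, 11, 14] -> max=18
step 14: append 34 -> window=[11, 14, 34] -> max=34

Answer: 54 54 54 49 54 54 54 36 36 36 18 34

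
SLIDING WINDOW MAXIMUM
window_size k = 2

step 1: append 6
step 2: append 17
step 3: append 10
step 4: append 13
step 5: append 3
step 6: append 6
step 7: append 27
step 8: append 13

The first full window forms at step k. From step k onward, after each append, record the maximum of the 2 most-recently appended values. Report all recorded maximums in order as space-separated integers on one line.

Answer: 17 17 13 13 6 27 27

Derivation:
step 1: append 6 -> window=[6] (not full yet)
step 2: append 17 -> window=[6, 17] -> max=17
step 3: append 10 -> window=[17, 10] -> max=17
step 4: append 13 -> window=[10, 13] -> max=13
step 5: append 3 -> window=[13, 3] -> max=13
step 6: append 6 -> window=[3, 6] -> max=6
step 7: append 27 -> window=[6, 27] -> max=27
step 8: append 13 -> window=[27, 13] -> max=27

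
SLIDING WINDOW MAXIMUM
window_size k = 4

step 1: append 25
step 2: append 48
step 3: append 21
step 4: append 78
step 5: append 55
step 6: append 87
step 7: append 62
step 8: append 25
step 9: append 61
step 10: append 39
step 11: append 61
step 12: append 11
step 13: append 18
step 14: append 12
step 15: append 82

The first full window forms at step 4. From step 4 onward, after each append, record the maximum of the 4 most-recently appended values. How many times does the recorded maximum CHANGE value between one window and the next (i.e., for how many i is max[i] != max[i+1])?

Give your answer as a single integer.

step 1: append 25 -> window=[25] (not full yet)
step 2: append 48 -> window=[25, 48] (not full yet)
step 3: append 21 -> window=[25, 48, 21] (not full yet)
step 4: append 78 -> window=[25, 48, 21, 78] -> max=78
step 5: append 55 -> window=[48, 21, 78, 55] -> max=78
step 6: append 87 -> window=[21, 78, 55, 87] -> max=87
step 7: append 62 -> window=[78, 55, 87, 62] -> max=87
step 8: append 25 -> window=[55, 87, 62, 25] -> max=87
step 9: append 61 -> window=[87, 62, 25, 61] -> max=87
step 10: append 39 -> window=[62, 25, 61, 39] -> max=62
step 11: append 61 -> window=[25, 61, 39, 61] -> max=61
step 12: append 11 -> window=[61, 39, 61, 11] -> max=61
step 13: append 18 -> window=[39, 61, 11, 18] -> max=61
step 14: append 12 -> window=[61, 11, 18, 12] -> max=61
step 15: append 82 -> window=[11, 18, 12, 82] -> max=82
Recorded maximums: 78 78 87 87 87 87 62 61 61 61 61 82
Changes between consecutive maximums: 4

Answer: 4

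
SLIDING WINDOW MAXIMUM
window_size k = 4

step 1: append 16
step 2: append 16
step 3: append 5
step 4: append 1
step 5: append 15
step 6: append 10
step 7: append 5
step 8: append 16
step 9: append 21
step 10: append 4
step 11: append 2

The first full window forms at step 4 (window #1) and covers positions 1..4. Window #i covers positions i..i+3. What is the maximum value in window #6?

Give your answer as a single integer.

Answer: 21

Derivation:
step 1: append 16 -> window=[16] (not full yet)
step 2: append 16 -> window=[16, 16] (not full yet)
step 3: append 5 -> window=[16, 16, 5] (not full yet)
step 4: append 1 -> window=[16, 16, 5, 1] -> max=16
step 5: append 15 -> window=[16, 5, 1, 15] -> max=16
step 6: append 10 -> window=[5, 1, 15, 10] -> max=15
step 7: append 5 -> window=[1, 15, 10, 5] -> max=15
step 8: append 16 -> window=[15, 10, 5, 16] -> max=16
step 9: append 21 -> window=[10, 5, 16, 21] -> max=21
Window #6 max = 21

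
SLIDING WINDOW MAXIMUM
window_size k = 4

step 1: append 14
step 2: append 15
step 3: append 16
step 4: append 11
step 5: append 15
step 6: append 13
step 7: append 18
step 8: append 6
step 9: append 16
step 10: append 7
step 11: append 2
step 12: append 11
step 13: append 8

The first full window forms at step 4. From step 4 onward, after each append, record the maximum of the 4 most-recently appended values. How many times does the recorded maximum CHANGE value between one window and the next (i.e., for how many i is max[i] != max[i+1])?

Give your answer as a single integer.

Answer: 3

Derivation:
step 1: append 14 -> window=[14] (not full yet)
step 2: append 15 -> window=[14, 15] (not full yet)
step 3: append 16 -> window=[14, 15, 16] (not full yet)
step 4: append 11 -> window=[14, 15, 16, 11] -> max=16
step 5: append 15 -> window=[15, 16, 11, 15] -> max=16
step 6: append 13 -> window=[16, 11, 15, 13] -> max=16
step 7: append 18 -> window=[11, 15, 13, 18] -> max=18
step 8: append 6 -> window=[15, 13, 18, 6] -> max=18
step 9: append 16 -> window=[13, 18, 6, 16] -> max=18
step 10: append 7 -> window=[18, 6, 16, 7] -> max=18
step 11: append 2 -> window=[6, 16, 7, 2] -> max=16
step 12: append 11 -> window=[16, 7, 2, 11] -> max=16
step 13: append 8 -> window=[7, 2, 11, 8] -> max=11
Recorded maximums: 16 16 16 18 18 18 18 16 16 11
Changes between consecutive maximums: 3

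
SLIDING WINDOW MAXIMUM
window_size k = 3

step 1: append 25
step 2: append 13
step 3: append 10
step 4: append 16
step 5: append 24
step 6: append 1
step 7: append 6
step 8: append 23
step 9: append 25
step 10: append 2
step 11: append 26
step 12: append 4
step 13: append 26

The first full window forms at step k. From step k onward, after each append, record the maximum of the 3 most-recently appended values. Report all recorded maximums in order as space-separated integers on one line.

step 1: append 25 -> window=[25] (not full yet)
step 2: append 13 -> window=[25, 13] (not full yet)
step 3: append 10 -> window=[25, 13, 10] -> max=25
step 4: append 16 -> window=[13, 10, 16] -> max=16
step 5: append 24 -> window=[10, 16, 24] -> max=24
step 6: append 1 -> window=[16, 24, 1] -> max=24
step 7: append 6 -> window=[24, 1, 6] -> max=24
step 8: append 23 -> window=[1, 6, 23] -> max=23
step 9: append 25 -> window=[6, 23, 25] -> max=25
step 10: append 2 -> window=[23, 25, 2] -> max=25
step 11: append 26 -> window=[25, 2, 26] -> max=26
step 12: append 4 -> window=[2, 26, 4] -> max=26
step 13: append 26 -> window=[26, 4, 26] -> max=26

Answer: 25 16 24 24 24 23 25 25 26 26 26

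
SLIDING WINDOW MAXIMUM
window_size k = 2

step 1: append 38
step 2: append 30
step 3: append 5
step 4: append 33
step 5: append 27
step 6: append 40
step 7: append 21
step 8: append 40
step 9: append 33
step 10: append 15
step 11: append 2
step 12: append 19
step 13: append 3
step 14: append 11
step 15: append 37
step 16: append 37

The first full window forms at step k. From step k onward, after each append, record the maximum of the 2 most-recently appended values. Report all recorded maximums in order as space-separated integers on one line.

Answer: 38 30 33 33 40 40 40 40 33 15 19 19 11 37 37

Derivation:
step 1: append 38 -> window=[38] (not full yet)
step 2: append 30 -> window=[38, 30] -> max=38
step 3: append 5 -> window=[30, 5] -> max=30
step 4: append 33 -> window=[5, 33] -> max=33
step 5: append 27 -> window=[33, 27] -> max=33
step 6: append 40 -> window=[27, 40] -> max=40
step 7: append 21 -> window=[40, 21] -> max=40
step 8: append 40 -> window=[21, 40] -> max=40
step 9: append 33 -> window=[40, 33] -> max=40
step 10: append 15 -> window=[33, 15] -> max=33
step 11: append 2 -> window=[15, 2] -> max=15
step 12: append 19 -> window=[2, 19] -> max=19
step 13: append 3 -> window=[19, 3] -> max=19
step 14: append 11 -> window=[3, 11] -> max=11
step 15: append 37 -> window=[11, 37] -> max=37
step 16: append 37 -> window=[37, 37] -> max=37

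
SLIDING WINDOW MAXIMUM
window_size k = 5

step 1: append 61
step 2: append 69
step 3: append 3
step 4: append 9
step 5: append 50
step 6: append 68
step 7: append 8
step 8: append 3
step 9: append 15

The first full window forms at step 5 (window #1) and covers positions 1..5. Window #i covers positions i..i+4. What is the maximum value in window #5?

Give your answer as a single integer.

step 1: append 61 -> window=[61] (not full yet)
step 2: append 69 -> window=[61, 69] (not full yet)
step 3: append 3 -> window=[61, 69, 3] (not full yet)
step 4: append 9 -> window=[61, 69, 3, 9] (not full yet)
step 5: append 50 -> window=[61, 69, 3, 9, 50] -> max=69
step 6: append 68 -> window=[69, 3, 9, 50, 68] -> max=69
step 7: append 8 -> window=[3, 9, 50, 68, 8] -> max=68
step 8: append 3 -> window=[9, 50, 68, 8, 3] -> max=68
step 9: append 15 -> window=[50, 68, 8, 3, 15] -> max=68
Window #5 max = 68

Answer: 68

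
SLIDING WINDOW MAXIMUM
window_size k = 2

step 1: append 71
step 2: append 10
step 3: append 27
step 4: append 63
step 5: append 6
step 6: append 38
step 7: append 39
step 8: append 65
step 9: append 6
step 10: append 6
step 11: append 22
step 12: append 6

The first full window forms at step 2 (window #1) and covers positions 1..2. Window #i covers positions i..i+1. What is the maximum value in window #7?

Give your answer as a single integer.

step 1: append 71 -> window=[71] (not full yet)
step 2: append 10 -> window=[71, 10] -> max=71
step 3: append 27 -> window=[10, 27] -> max=27
step 4: append 63 -> window=[27, 63] -> max=63
step 5: append 6 -> window=[63, 6] -> max=63
step 6: append 38 -> window=[6, 38] -> max=38
step 7: append 39 -> window=[38, 39] -> max=39
step 8: append 65 -> window=[39, 65] -> max=65
Window #7 max = 65

Answer: 65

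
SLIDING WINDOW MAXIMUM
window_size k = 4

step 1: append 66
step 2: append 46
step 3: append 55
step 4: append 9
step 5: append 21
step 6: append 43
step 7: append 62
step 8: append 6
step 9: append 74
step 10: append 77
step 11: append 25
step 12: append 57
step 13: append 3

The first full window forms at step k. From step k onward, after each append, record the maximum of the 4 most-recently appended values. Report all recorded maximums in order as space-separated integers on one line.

Answer: 66 55 55 62 62 74 77 77 77 77

Derivation:
step 1: append 66 -> window=[66] (not full yet)
step 2: append 46 -> window=[66, 46] (not full yet)
step 3: append 55 -> window=[66, 46, 55] (not full yet)
step 4: append 9 -> window=[66, 46, 55, 9] -> max=66
step 5: append 21 -> window=[46, 55, 9, 21] -> max=55
step 6: append 43 -> window=[55, 9, 21, 43] -> max=55
step 7: append 62 -> window=[9, 21, 43, 62] -> max=62
step 8: append 6 -> window=[21, 43, 62, 6] -> max=62
step 9: append 74 -> window=[43, 62, 6, 74] -> max=74
step 10: append 77 -> window=[62, 6, 74, 77] -> max=77
step 11: append 25 -> window=[6, 74, 77, 25] -> max=77
step 12: append 57 -> window=[74, 77, 25, 57] -> max=77
step 13: append 3 -> window=[77, 25, 57, 3] -> max=77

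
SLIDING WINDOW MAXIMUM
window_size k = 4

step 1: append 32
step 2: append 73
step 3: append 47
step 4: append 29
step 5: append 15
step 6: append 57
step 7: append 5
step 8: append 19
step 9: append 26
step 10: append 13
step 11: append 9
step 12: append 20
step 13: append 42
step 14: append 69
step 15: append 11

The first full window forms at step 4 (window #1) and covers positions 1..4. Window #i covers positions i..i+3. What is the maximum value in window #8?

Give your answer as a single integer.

step 1: append 32 -> window=[32] (not full yet)
step 2: append 73 -> window=[32, 73] (not full yet)
step 3: append 47 -> window=[32, 73, 47] (not full yet)
step 4: append 29 -> window=[32, 73, 47, 29] -> max=73
step 5: append 15 -> window=[73, 47, 29, 15] -> max=73
step 6: append 57 -> window=[47, 29, 15, 57] -> max=57
step 7: append 5 -> window=[29, 15, 57, 5] -> max=57
step 8: append 19 -> window=[15, 57, 5, 19] -> max=57
step 9: append 26 -> window=[57, 5, 19, 26] -> max=57
step 10: append 13 -> window=[5, 19, 26, 13] -> max=26
step 11: append 9 -> window=[19, 26, 13, 9] -> max=26
Window #8 max = 26

Answer: 26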